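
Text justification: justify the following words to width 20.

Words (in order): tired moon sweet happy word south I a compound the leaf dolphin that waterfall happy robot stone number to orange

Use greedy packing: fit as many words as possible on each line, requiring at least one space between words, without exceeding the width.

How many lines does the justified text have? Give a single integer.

Answer: 7

Derivation:
Line 1: ['tired', 'moon', 'sweet'] (min_width=16, slack=4)
Line 2: ['happy', 'word', 'south', 'I', 'a'] (min_width=20, slack=0)
Line 3: ['compound', 'the', 'leaf'] (min_width=17, slack=3)
Line 4: ['dolphin', 'that'] (min_width=12, slack=8)
Line 5: ['waterfall', 'happy'] (min_width=15, slack=5)
Line 6: ['robot', 'stone', 'number'] (min_width=18, slack=2)
Line 7: ['to', 'orange'] (min_width=9, slack=11)
Total lines: 7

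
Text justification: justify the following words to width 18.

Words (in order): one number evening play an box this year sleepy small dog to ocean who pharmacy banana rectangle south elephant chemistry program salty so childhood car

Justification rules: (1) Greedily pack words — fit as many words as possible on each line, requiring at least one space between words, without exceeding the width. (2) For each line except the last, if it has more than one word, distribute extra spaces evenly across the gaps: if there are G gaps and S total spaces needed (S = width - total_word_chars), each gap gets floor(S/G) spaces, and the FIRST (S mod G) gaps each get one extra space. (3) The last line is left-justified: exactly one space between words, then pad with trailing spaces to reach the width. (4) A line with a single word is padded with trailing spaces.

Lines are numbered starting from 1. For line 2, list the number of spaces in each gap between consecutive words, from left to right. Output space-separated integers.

Line 1: ['one', 'number', 'evening'] (min_width=18, slack=0)
Line 2: ['play', 'an', 'box', 'this'] (min_width=16, slack=2)
Line 3: ['year', 'sleepy', 'small'] (min_width=17, slack=1)
Line 4: ['dog', 'to', 'ocean', 'who'] (min_width=16, slack=2)
Line 5: ['pharmacy', 'banana'] (min_width=15, slack=3)
Line 6: ['rectangle', 'south'] (min_width=15, slack=3)
Line 7: ['elephant', 'chemistry'] (min_width=18, slack=0)
Line 8: ['program', 'salty', 'so'] (min_width=16, slack=2)
Line 9: ['childhood', 'car'] (min_width=13, slack=5)

Answer: 2 2 1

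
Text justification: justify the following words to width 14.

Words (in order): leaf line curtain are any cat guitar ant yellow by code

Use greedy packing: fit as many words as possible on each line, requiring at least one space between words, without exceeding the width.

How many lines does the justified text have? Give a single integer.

Answer: 5

Derivation:
Line 1: ['leaf', 'line'] (min_width=9, slack=5)
Line 2: ['curtain', 'are'] (min_width=11, slack=3)
Line 3: ['any', 'cat', 'guitar'] (min_width=14, slack=0)
Line 4: ['ant', 'yellow', 'by'] (min_width=13, slack=1)
Line 5: ['code'] (min_width=4, slack=10)
Total lines: 5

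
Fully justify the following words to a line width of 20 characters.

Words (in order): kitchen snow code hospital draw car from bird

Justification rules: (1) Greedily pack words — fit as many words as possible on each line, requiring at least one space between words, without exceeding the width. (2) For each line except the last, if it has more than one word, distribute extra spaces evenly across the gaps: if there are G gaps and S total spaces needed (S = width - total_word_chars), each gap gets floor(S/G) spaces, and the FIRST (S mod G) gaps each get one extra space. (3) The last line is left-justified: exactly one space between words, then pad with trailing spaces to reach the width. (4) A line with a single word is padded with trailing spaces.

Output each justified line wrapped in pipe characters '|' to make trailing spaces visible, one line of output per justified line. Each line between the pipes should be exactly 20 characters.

Answer: |kitchen   snow  code|
|hospital   draw  car|
|from bird           |

Derivation:
Line 1: ['kitchen', 'snow', 'code'] (min_width=17, slack=3)
Line 2: ['hospital', 'draw', 'car'] (min_width=17, slack=3)
Line 3: ['from', 'bird'] (min_width=9, slack=11)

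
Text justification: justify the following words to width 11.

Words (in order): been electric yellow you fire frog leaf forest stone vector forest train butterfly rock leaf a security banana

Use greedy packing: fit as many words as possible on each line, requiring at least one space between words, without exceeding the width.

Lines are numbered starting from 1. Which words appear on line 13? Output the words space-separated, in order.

Answer: banana

Derivation:
Line 1: ['been'] (min_width=4, slack=7)
Line 2: ['electric'] (min_width=8, slack=3)
Line 3: ['yellow', 'you'] (min_width=10, slack=1)
Line 4: ['fire', 'frog'] (min_width=9, slack=2)
Line 5: ['leaf', 'forest'] (min_width=11, slack=0)
Line 6: ['stone'] (min_width=5, slack=6)
Line 7: ['vector'] (min_width=6, slack=5)
Line 8: ['forest'] (min_width=6, slack=5)
Line 9: ['train'] (min_width=5, slack=6)
Line 10: ['butterfly'] (min_width=9, slack=2)
Line 11: ['rock', 'leaf', 'a'] (min_width=11, slack=0)
Line 12: ['security'] (min_width=8, slack=3)
Line 13: ['banana'] (min_width=6, slack=5)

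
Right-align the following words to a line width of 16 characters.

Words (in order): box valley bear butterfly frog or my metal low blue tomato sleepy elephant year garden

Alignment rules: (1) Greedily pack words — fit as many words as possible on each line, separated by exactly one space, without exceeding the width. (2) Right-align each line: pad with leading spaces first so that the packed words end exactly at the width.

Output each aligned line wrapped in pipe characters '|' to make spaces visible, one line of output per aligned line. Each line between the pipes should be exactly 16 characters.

Line 1: ['box', 'valley', 'bear'] (min_width=15, slack=1)
Line 2: ['butterfly', 'frog'] (min_width=14, slack=2)
Line 3: ['or', 'my', 'metal', 'low'] (min_width=15, slack=1)
Line 4: ['blue', 'tomato'] (min_width=11, slack=5)
Line 5: ['sleepy', 'elephant'] (min_width=15, slack=1)
Line 6: ['year', 'garden'] (min_width=11, slack=5)

Answer: | box valley bear|
|  butterfly frog|
| or my metal low|
|     blue tomato|
| sleepy elephant|
|     year garden|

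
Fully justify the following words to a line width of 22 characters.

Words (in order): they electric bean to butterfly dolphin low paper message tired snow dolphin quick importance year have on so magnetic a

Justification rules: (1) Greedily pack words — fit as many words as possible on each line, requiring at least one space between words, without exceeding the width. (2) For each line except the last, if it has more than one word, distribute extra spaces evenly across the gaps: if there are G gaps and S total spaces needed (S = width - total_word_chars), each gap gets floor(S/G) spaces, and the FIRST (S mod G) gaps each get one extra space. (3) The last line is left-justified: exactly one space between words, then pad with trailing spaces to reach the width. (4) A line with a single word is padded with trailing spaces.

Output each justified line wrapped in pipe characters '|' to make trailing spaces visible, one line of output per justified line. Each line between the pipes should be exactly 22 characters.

Line 1: ['they', 'electric', 'bean', 'to'] (min_width=21, slack=1)
Line 2: ['butterfly', 'dolphin', 'low'] (min_width=21, slack=1)
Line 3: ['paper', 'message', 'tired'] (min_width=19, slack=3)
Line 4: ['snow', 'dolphin', 'quick'] (min_width=18, slack=4)
Line 5: ['importance', 'year', 'have'] (min_width=20, slack=2)
Line 6: ['on', 'so', 'magnetic', 'a'] (min_width=16, slack=6)

Answer: |they  electric bean to|
|butterfly  dolphin low|
|paper   message  tired|
|snow   dolphin   quick|
|importance  year  have|
|on so magnetic a      |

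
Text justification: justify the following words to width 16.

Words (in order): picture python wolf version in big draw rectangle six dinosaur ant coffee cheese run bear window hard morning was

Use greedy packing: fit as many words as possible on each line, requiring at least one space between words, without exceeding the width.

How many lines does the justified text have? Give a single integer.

Line 1: ['picture', 'python'] (min_width=14, slack=2)
Line 2: ['wolf', 'version', 'in'] (min_width=15, slack=1)
Line 3: ['big', 'draw'] (min_width=8, slack=8)
Line 4: ['rectangle', 'six'] (min_width=13, slack=3)
Line 5: ['dinosaur', 'ant'] (min_width=12, slack=4)
Line 6: ['coffee', 'cheese'] (min_width=13, slack=3)
Line 7: ['run', 'bear', 'window'] (min_width=15, slack=1)
Line 8: ['hard', 'morning', 'was'] (min_width=16, slack=0)
Total lines: 8

Answer: 8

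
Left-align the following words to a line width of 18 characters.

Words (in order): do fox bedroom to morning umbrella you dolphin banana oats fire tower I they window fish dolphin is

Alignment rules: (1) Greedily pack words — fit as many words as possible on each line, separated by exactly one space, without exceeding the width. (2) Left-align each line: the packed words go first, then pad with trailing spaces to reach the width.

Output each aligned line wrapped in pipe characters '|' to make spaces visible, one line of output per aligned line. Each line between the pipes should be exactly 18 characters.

Line 1: ['do', 'fox', 'bedroom', 'to'] (min_width=17, slack=1)
Line 2: ['morning', 'umbrella'] (min_width=16, slack=2)
Line 3: ['you', 'dolphin', 'banana'] (min_width=18, slack=0)
Line 4: ['oats', 'fire', 'tower', 'I'] (min_width=17, slack=1)
Line 5: ['they', 'window', 'fish'] (min_width=16, slack=2)
Line 6: ['dolphin', 'is'] (min_width=10, slack=8)

Answer: |do fox bedroom to |
|morning umbrella  |
|you dolphin banana|
|oats fire tower I |
|they window fish  |
|dolphin is        |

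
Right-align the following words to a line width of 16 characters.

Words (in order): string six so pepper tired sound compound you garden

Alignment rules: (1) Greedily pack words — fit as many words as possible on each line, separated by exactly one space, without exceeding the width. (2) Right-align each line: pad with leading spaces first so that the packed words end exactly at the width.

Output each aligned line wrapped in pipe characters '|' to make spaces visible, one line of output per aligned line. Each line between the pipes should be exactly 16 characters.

Answer: |   string six so|
|    pepper tired|
|  sound compound|
|      you garden|

Derivation:
Line 1: ['string', 'six', 'so'] (min_width=13, slack=3)
Line 2: ['pepper', 'tired'] (min_width=12, slack=4)
Line 3: ['sound', 'compound'] (min_width=14, slack=2)
Line 4: ['you', 'garden'] (min_width=10, slack=6)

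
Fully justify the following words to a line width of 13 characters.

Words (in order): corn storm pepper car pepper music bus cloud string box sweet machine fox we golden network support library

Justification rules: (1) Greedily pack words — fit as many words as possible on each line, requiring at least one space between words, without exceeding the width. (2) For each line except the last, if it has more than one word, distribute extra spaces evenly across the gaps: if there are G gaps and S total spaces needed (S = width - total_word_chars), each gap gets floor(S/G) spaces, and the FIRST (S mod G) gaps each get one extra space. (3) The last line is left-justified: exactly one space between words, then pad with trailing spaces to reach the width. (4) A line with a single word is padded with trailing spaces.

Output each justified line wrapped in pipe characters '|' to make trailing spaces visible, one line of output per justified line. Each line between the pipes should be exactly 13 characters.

Line 1: ['corn', 'storm'] (min_width=10, slack=3)
Line 2: ['pepper', 'car'] (min_width=10, slack=3)
Line 3: ['pepper', 'music'] (min_width=12, slack=1)
Line 4: ['bus', 'cloud'] (min_width=9, slack=4)
Line 5: ['string', 'box'] (min_width=10, slack=3)
Line 6: ['sweet', 'machine'] (min_width=13, slack=0)
Line 7: ['fox', 'we', 'golden'] (min_width=13, slack=0)
Line 8: ['network'] (min_width=7, slack=6)
Line 9: ['support'] (min_width=7, slack=6)
Line 10: ['library'] (min_width=7, slack=6)

Answer: |corn    storm|
|pepper    car|
|pepper  music|
|bus     cloud|
|string    box|
|sweet machine|
|fox we golden|
|network      |
|support      |
|library      |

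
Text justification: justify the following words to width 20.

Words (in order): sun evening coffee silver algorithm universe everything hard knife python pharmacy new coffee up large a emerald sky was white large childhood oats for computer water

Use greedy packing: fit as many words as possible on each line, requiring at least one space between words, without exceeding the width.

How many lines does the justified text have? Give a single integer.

Line 1: ['sun', 'evening', 'coffee'] (min_width=18, slack=2)
Line 2: ['silver', 'algorithm'] (min_width=16, slack=4)
Line 3: ['universe', 'everything'] (min_width=19, slack=1)
Line 4: ['hard', 'knife', 'python'] (min_width=17, slack=3)
Line 5: ['pharmacy', 'new', 'coffee'] (min_width=19, slack=1)
Line 6: ['up', 'large', 'a', 'emerald'] (min_width=18, slack=2)
Line 7: ['sky', 'was', 'white', 'large'] (min_width=19, slack=1)
Line 8: ['childhood', 'oats', 'for'] (min_width=18, slack=2)
Line 9: ['computer', 'water'] (min_width=14, slack=6)
Total lines: 9

Answer: 9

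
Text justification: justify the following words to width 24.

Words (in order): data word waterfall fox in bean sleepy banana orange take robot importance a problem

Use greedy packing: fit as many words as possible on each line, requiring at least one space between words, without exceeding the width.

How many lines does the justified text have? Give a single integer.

Answer: 4

Derivation:
Line 1: ['data', 'word', 'waterfall', 'fox'] (min_width=23, slack=1)
Line 2: ['in', 'bean', 'sleepy', 'banana'] (min_width=21, slack=3)
Line 3: ['orange', 'take', 'robot'] (min_width=17, slack=7)
Line 4: ['importance', 'a', 'problem'] (min_width=20, slack=4)
Total lines: 4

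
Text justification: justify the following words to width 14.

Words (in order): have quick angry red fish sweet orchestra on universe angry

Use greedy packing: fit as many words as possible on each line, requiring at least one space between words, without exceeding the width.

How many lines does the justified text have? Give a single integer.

Line 1: ['have', 'quick'] (min_width=10, slack=4)
Line 2: ['angry', 'red', 'fish'] (min_width=14, slack=0)
Line 3: ['sweet'] (min_width=5, slack=9)
Line 4: ['orchestra', 'on'] (min_width=12, slack=2)
Line 5: ['universe', 'angry'] (min_width=14, slack=0)
Total lines: 5

Answer: 5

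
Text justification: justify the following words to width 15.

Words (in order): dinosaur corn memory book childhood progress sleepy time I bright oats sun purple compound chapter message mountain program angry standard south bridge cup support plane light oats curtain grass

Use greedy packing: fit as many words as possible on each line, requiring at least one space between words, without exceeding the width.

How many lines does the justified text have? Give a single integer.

Answer: 15

Derivation:
Line 1: ['dinosaur', 'corn'] (min_width=13, slack=2)
Line 2: ['memory', 'book'] (min_width=11, slack=4)
Line 3: ['childhood'] (min_width=9, slack=6)
Line 4: ['progress', 'sleepy'] (min_width=15, slack=0)
Line 5: ['time', 'I', 'bright'] (min_width=13, slack=2)
Line 6: ['oats', 'sun', 'purple'] (min_width=15, slack=0)
Line 7: ['compound'] (min_width=8, slack=7)
Line 8: ['chapter', 'message'] (min_width=15, slack=0)
Line 9: ['mountain'] (min_width=8, slack=7)
Line 10: ['program', 'angry'] (min_width=13, slack=2)
Line 11: ['standard', 'south'] (min_width=14, slack=1)
Line 12: ['bridge', 'cup'] (min_width=10, slack=5)
Line 13: ['support', 'plane'] (min_width=13, slack=2)
Line 14: ['light', 'oats'] (min_width=10, slack=5)
Line 15: ['curtain', 'grass'] (min_width=13, slack=2)
Total lines: 15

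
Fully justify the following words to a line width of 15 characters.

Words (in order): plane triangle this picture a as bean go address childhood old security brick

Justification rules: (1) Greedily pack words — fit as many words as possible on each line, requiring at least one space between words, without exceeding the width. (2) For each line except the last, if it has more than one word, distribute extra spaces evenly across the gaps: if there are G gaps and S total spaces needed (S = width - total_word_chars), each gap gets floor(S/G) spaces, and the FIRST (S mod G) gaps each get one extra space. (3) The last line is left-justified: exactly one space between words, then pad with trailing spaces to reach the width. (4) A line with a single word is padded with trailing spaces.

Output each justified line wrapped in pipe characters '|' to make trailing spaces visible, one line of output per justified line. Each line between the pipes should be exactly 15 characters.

Line 1: ['plane', 'triangle'] (min_width=14, slack=1)
Line 2: ['this', 'picture', 'a'] (min_width=14, slack=1)
Line 3: ['as', 'bean', 'go'] (min_width=10, slack=5)
Line 4: ['address'] (min_width=7, slack=8)
Line 5: ['childhood', 'old'] (min_width=13, slack=2)
Line 6: ['security', 'brick'] (min_width=14, slack=1)

Answer: |plane  triangle|
|this  picture a|
|as    bean   go|
|address        |
|childhood   old|
|security brick |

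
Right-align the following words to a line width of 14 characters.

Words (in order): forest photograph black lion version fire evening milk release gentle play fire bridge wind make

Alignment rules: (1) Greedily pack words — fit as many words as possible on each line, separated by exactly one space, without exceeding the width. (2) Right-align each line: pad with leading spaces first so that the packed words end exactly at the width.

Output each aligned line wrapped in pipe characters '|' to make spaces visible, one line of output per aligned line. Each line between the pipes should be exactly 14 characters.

Answer: |        forest|
|    photograph|
|    black lion|
|  version fire|
|  evening milk|
|release gentle|
|     play fire|
|   bridge wind|
|          make|

Derivation:
Line 1: ['forest'] (min_width=6, slack=8)
Line 2: ['photograph'] (min_width=10, slack=4)
Line 3: ['black', 'lion'] (min_width=10, slack=4)
Line 4: ['version', 'fire'] (min_width=12, slack=2)
Line 5: ['evening', 'milk'] (min_width=12, slack=2)
Line 6: ['release', 'gentle'] (min_width=14, slack=0)
Line 7: ['play', 'fire'] (min_width=9, slack=5)
Line 8: ['bridge', 'wind'] (min_width=11, slack=3)
Line 9: ['make'] (min_width=4, slack=10)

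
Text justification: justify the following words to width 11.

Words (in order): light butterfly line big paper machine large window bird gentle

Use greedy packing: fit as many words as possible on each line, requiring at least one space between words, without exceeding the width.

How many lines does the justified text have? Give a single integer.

Line 1: ['light'] (min_width=5, slack=6)
Line 2: ['butterfly'] (min_width=9, slack=2)
Line 3: ['line', 'big'] (min_width=8, slack=3)
Line 4: ['paper'] (min_width=5, slack=6)
Line 5: ['machine'] (min_width=7, slack=4)
Line 6: ['large'] (min_width=5, slack=6)
Line 7: ['window', 'bird'] (min_width=11, slack=0)
Line 8: ['gentle'] (min_width=6, slack=5)
Total lines: 8

Answer: 8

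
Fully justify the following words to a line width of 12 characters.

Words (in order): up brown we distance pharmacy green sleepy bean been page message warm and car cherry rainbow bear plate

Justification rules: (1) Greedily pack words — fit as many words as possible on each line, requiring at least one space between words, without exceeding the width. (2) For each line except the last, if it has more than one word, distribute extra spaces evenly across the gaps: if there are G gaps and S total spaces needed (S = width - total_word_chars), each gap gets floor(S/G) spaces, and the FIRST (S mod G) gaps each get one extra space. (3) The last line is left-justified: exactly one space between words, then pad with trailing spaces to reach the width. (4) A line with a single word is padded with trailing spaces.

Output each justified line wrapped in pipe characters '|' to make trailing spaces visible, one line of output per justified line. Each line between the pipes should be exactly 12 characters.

Line 1: ['up', 'brown', 'we'] (min_width=11, slack=1)
Line 2: ['distance'] (min_width=8, slack=4)
Line 3: ['pharmacy'] (min_width=8, slack=4)
Line 4: ['green', 'sleepy'] (min_width=12, slack=0)
Line 5: ['bean', 'been'] (min_width=9, slack=3)
Line 6: ['page', 'message'] (min_width=12, slack=0)
Line 7: ['warm', 'and', 'car'] (min_width=12, slack=0)
Line 8: ['cherry'] (min_width=6, slack=6)
Line 9: ['rainbow', 'bear'] (min_width=12, slack=0)
Line 10: ['plate'] (min_width=5, slack=7)

Answer: |up  brown we|
|distance    |
|pharmacy    |
|green sleepy|
|bean    been|
|page message|
|warm and car|
|cherry      |
|rainbow bear|
|plate       |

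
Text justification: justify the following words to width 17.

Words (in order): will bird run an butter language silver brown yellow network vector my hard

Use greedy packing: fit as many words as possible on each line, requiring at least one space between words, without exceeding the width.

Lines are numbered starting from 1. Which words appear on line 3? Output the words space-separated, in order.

Line 1: ['will', 'bird', 'run', 'an'] (min_width=16, slack=1)
Line 2: ['butter', 'language'] (min_width=15, slack=2)
Line 3: ['silver', 'brown'] (min_width=12, slack=5)
Line 4: ['yellow', 'network'] (min_width=14, slack=3)
Line 5: ['vector', 'my', 'hard'] (min_width=14, slack=3)

Answer: silver brown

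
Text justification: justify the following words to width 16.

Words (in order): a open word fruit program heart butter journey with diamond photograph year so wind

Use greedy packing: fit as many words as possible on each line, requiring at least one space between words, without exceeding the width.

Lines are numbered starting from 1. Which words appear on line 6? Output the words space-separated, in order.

Answer: photograph year

Derivation:
Line 1: ['a', 'open', 'word'] (min_width=11, slack=5)
Line 2: ['fruit', 'program'] (min_width=13, slack=3)
Line 3: ['heart', 'butter'] (min_width=12, slack=4)
Line 4: ['journey', 'with'] (min_width=12, slack=4)
Line 5: ['diamond'] (min_width=7, slack=9)
Line 6: ['photograph', 'year'] (min_width=15, slack=1)
Line 7: ['so', 'wind'] (min_width=7, slack=9)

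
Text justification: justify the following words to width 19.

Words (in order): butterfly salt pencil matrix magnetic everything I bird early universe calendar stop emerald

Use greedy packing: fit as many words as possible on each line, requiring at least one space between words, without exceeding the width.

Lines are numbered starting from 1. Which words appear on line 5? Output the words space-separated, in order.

Answer: universe calendar

Derivation:
Line 1: ['butterfly', 'salt'] (min_width=14, slack=5)
Line 2: ['pencil', 'matrix'] (min_width=13, slack=6)
Line 3: ['magnetic', 'everything'] (min_width=19, slack=0)
Line 4: ['I', 'bird', 'early'] (min_width=12, slack=7)
Line 5: ['universe', 'calendar'] (min_width=17, slack=2)
Line 6: ['stop', 'emerald'] (min_width=12, slack=7)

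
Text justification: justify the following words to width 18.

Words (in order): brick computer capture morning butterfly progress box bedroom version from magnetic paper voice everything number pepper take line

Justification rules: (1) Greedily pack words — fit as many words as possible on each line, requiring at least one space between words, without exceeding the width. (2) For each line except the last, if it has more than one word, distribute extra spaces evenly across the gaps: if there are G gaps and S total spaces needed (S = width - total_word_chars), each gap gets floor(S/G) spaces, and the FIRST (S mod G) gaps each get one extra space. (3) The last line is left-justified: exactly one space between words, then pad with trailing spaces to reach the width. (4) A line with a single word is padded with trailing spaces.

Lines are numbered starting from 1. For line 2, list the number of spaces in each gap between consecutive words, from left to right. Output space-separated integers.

Answer: 4

Derivation:
Line 1: ['brick', 'computer'] (min_width=14, slack=4)
Line 2: ['capture', 'morning'] (min_width=15, slack=3)
Line 3: ['butterfly', 'progress'] (min_width=18, slack=0)
Line 4: ['box', 'bedroom'] (min_width=11, slack=7)
Line 5: ['version', 'from'] (min_width=12, slack=6)
Line 6: ['magnetic', 'paper'] (min_width=14, slack=4)
Line 7: ['voice', 'everything'] (min_width=16, slack=2)
Line 8: ['number', 'pepper', 'take'] (min_width=18, slack=0)
Line 9: ['line'] (min_width=4, slack=14)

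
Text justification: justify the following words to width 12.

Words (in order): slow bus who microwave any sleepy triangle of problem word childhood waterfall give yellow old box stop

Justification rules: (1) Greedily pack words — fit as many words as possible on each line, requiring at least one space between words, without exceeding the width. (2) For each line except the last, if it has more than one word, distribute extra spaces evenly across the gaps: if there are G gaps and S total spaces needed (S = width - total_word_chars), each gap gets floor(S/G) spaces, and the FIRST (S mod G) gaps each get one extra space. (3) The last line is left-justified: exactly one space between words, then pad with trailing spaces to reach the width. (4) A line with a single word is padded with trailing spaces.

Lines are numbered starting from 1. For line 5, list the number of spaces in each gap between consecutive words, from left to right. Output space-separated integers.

Answer: 1

Derivation:
Line 1: ['slow', 'bus', 'who'] (min_width=12, slack=0)
Line 2: ['microwave'] (min_width=9, slack=3)
Line 3: ['any', 'sleepy'] (min_width=10, slack=2)
Line 4: ['triangle', 'of'] (min_width=11, slack=1)
Line 5: ['problem', 'word'] (min_width=12, slack=0)
Line 6: ['childhood'] (min_width=9, slack=3)
Line 7: ['waterfall'] (min_width=9, slack=3)
Line 8: ['give', 'yellow'] (min_width=11, slack=1)
Line 9: ['old', 'box', 'stop'] (min_width=12, slack=0)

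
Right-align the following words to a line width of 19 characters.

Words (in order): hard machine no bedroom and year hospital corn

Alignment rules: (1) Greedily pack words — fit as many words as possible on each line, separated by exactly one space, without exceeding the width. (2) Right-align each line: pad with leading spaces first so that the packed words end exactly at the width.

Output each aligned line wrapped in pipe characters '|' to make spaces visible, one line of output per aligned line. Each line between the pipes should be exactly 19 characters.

Line 1: ['hard', 'machine', 'no'] (min_width=15, slack=4)
Line 2: ['bedroom', 'and', 'year'] (min_width=16, slack=3)
Line 3: ['hospital', 'corn'] (min_width=13, slack=6)

Answer: |    hard machine no|
|   bedroom and year|
|      hospital corn|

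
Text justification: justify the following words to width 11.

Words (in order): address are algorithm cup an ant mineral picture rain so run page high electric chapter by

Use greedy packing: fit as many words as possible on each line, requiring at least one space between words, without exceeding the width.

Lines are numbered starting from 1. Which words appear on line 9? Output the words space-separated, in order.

Answer: chapter by

Derivation:
Line 1: ['address', 'are'] (min_width=11, slack=0)
Line 2: ['algorithm'] (min_width=9, slack=2)
Line 3: ['cup', 'an', 'ant'] (min_width=10, slack=1)
Line 4: ['mineral'] (min_width=7, slack=4)
Line 5: ['picture'] (min_width=7, slack=4)
Line 6: ['rain', 'so', 'run'] (min_width=11, slack=0)
Line 7: ['page', 'high'] (min_width=9, slack=2)
Line 8: ['electric'] (min_width=8, slack=3)
Line 9: ['chapter', 'by'] (min_width=10, slack=1)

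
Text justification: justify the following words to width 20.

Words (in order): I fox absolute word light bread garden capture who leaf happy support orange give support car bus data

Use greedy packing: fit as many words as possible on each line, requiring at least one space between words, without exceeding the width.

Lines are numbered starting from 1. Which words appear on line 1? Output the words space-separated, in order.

Line 1: ['I', 'fox', 'absolute', 'word'] (min_width=19, slack=1)
Line 2: ['light', 'bread', 'garden'] (min_width=18, slack=2)
Line 3: ['capture', 'who', 'leaf'] (min_width=16, slack=4)
Line 4: ['happy', 'support', 'orange'] (min_width=20, slack=0)
Line 5: ['give', 'support', 'car', 'bus'] (min_width=20, slack=0)
Line 6: ['data'] (min_width=4, slack=16)

Answer: I fox absolute word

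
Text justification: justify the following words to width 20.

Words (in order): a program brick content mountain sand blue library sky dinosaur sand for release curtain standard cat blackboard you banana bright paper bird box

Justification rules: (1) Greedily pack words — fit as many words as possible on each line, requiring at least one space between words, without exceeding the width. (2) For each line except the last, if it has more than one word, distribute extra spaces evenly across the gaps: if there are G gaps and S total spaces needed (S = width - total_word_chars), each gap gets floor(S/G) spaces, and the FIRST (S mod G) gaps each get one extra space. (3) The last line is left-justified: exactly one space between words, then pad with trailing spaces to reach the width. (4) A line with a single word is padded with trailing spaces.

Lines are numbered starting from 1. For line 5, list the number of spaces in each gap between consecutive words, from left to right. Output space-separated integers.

Answer: 2 1

Derivation:
Line 1: ['a', 'program', 'brick'] (min_width=15, slack=5)
Line 2: ['content', 'mountain'] (min_width=16, slack=4)
Line 3: ['sand', 'blue', 'library'] (min_width=17, slack=3)
Line 4: ['sky', 'dinosaur', 'sand'] (min_width=17, slack=3)
Line 5: ['for', 'release', 'curtain'] (min_width=19, slack=1)
Line 6: ['standard', 'cat'] (min_width=12, slack=8)
Line 7: ['blackboard', 'you'] (min_width=14, slack=6)
Line 8: ['banana', 'bright', 'paper'] (min_width=19, slack=1)
Line 9: ['bird', 'box'] (min_width=8, slack=12)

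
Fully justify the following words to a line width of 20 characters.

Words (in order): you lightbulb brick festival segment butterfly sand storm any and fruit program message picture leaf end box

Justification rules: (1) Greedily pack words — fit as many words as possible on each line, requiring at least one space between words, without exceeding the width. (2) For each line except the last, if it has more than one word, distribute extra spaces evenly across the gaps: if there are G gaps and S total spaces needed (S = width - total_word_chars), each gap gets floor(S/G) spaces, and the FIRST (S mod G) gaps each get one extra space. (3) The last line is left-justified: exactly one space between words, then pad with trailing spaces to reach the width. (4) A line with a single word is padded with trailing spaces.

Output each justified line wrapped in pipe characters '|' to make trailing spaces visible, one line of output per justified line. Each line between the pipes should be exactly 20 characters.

Line 1: ['you', 'lightbulb', 'brick'] (min_width=19, slack=1)
Line 2: ['festival', 'segment'] (min_width=16, slack=4)
Line 3: ['butterfly', 'sand', 'storm'] (min_width=20, slack=0)
Line 4: ['any', 'and', 'fruit'] (min_width=13, slack=7)
Line 5: ['program', 'message'] (min_width=15, slack=5)
Line 6: ['picture', 'leaf', 'end', 'box'] (min_width=20, slack=0)

Answer: |you  lightbulb brick|
|festival     segment|
|butterfly sand storm|
|any     and    fruit|
|program      message|
|picture leaf end box|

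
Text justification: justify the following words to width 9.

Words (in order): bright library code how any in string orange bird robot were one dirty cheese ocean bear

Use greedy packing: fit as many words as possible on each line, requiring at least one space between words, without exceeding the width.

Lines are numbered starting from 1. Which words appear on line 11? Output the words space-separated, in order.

Line 1: ['bright'] (min_width=6, slack=3)
Line 2: ['library'] (min_width=7, slack=2)
Line 3: ['code', 'how'] (min_width=8, slack=1)
Line 4: ['any', 'in'] (min_width=6, slack=3)
Line 5: ['string'] (min_width=6, slack=3)
Line 6: ['orange'] (min_width=6, slack=3)
Line 7: ['bird'] (min_width=4, slack=5)
Line 8: ['robot'] (min_width=5, slack=4)
Line 9: ['were', 'one'] (min_width=8, slack=1)
Line 10: ['dirty'] (min_width=5, slack=4)
Line 11: ['cheese'] (min_width=6, slack=3)
Line 12: ['ocean'] (min_width=5, slack=4)
Line 13: ['bear'] (min_width=4, slack=5)

Answer: cheese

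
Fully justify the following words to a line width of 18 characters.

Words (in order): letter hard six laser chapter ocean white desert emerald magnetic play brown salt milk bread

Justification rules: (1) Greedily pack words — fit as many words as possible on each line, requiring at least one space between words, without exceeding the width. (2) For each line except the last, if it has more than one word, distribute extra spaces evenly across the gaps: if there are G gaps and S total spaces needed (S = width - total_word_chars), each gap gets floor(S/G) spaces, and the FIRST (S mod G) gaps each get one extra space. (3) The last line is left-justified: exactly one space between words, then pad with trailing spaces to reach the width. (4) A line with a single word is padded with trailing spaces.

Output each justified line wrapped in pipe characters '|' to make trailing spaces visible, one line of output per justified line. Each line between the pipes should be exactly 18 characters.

Line 1: ['letter', 'hard', 'six'] (min_width=15, slack=3)
Line 2: ['laser', 'chapter'] (min_width=13, slack=5)
Line 3: ['ocean', 'white', 'desert'] (min_width=18, slack=0)
Line 4: ['emerald', 'magnetic'] (min_width=16, slack=2)
Line 5: ['play', 'brown', 'salt'] (min_width=15, slack=3)
Line 6: ['milk', 'bread'] (min_width=10, slack=8)

Answer: |letter   hard  six|
|laser      chapter|
|ocean white desert|
|emerald   magnetic|
|play   brown  salt|
|milk bread        |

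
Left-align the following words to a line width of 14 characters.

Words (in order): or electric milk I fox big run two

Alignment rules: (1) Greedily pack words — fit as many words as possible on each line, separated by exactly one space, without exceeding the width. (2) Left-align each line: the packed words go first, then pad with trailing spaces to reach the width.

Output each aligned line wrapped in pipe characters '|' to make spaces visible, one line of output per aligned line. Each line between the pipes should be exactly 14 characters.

Line 1: ['or', 'electric'] (min_width=11, slack=3)
Line 2: ['milk', 'I', 'fox', 'big'] (min_width=14, slack=0)
Line 3: ['run', 'two'] (min_width=7, slack=7)

Answer: |or electric   |
|milk I fox big|
|run two       |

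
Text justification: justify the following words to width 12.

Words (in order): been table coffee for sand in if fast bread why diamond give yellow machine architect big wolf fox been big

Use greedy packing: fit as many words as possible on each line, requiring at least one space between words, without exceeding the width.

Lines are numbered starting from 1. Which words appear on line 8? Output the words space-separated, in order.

Answer: architect

Derivation:
Line 1: ['been', 'table'] (min_width=10, slack=2)
Line 2: ['coffee', 'for'] (min_width=10, slack=2)
Line 3: ['sand', 'in', 'if'] (min_width=10, slack=2)
Line 4: ['fast', 'bread'] (min_width=10, slack=2)
Line 5: ['why', 'diamond'] (min_width=11, slack=1)
Line 6: ['give', 'yellow'] (min_width=11, slack=1)
Line 7: ['machine'] (min_width=7, slack=5)
Line 8: ['architect'] (min_width=9, slack=3)
Line 9: ['big', 'wolf', 'fox'] (min_width=12, slack=0)
Line 10: ['been', 'big'] (min_width=8, slack=4)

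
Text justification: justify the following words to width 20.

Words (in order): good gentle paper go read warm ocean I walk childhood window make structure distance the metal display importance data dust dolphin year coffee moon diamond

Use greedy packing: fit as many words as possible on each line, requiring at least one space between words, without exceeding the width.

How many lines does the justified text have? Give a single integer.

Answer: 9

Derivation:
Line 1: ['good', 'gentle', 'paper', 'go'] (min_width=20, slack=0)
Line 2: ['read', 'warm', 'ocean', 'I'] (min_width=17, slack=3)
Line 3: ['walk', 'childhood'] (min_width=14, slack=6)
Line 4: ['window', 'make'] (min_width=11, slack=9)
Line 5: ['structure', 'distance'] (min_width=18, slack=2)
Line 6: ['the', 'metal', 'display'] (min_width=17, slack=3)
Line 7: ['importance', 'data', 'dust'] (min_width=20, slack=0)
Line 8: ['dolphin', 'year', 'coffee'] (min_width=19, slack=1)
Line 9: ['moon', 'diamond'] (min_width=12, slack=8)
Total lines: 9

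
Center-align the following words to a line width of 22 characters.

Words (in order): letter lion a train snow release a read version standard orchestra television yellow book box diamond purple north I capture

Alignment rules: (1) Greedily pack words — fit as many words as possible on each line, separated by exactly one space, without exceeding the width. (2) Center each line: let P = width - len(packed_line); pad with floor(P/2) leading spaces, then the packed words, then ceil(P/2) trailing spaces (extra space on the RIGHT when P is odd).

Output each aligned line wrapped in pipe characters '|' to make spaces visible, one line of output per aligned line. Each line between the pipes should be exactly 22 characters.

Line 1: ['letter', 'lion', 'a', 'train'] (min_width=19, slack=3)
Line 2: ['snow', 'release', 'a', 'read'] (min_width=19, slack=3)
Line 3: ['version', 'standard'] (min_width=16, slack=6)
Line 4: ['orchestra', 'television'] (min_width=20, slack=2)
Line 5: ['yellow', 'book', 'box'] (min_width=15, slack=7)
Line 6: ['diamond', 'purple', 'north', 'I'] (min_width=22, slack=0)
Line 7: ['capture'] (min_width=7, slack=15)

Answer: | letter lion a train  |
| snow release a read  |
|   version standard   |
| orchestra television |
|   yellow book box    |
|diamond purple north I|
|       capture        |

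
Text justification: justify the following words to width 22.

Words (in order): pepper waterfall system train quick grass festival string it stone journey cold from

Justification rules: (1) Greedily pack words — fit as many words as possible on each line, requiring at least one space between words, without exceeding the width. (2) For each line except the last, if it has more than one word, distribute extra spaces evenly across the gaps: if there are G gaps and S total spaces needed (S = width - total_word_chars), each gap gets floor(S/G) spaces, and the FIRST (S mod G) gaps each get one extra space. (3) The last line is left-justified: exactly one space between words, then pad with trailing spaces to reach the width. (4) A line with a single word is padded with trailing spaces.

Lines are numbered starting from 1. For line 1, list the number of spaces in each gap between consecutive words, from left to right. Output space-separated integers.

Line 1: ['pepper', 'waterfall'] (min_width=16, slack=6)
Line 2: ['system', 'train', 'quick'] (min_width=18, slack=4)
Line 3: ['grass', 'festival', 'string'] (min_width=21, slack=1)
Line 4: ['it', 'stone', 'journey', 'cold'] (min_width=21, slack=1)
Line 5: ['from'] (min_width=4, slack=18)

Answer: 7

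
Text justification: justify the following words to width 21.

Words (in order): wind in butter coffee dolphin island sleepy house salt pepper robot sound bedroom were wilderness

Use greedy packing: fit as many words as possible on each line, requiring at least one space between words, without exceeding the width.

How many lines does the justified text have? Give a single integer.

Line 1: ['wind', 'in', 'butter', 'coffee'] (min_width=21, slack=0)
Line 2: ['dolphin', 'island', 'sleepy'] (min_width=21, slack=0)
Line 3: ['house', 'salt', 'pepper'] (min_width=17, slack=4)
Line 4: ['robot', 'sound', 'bedroom'] (min_width=19, slack=2)
Line 5: ['were', 'wilderness'] (min_width=15, slack=6)
Total lines: 5

Answer: 5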